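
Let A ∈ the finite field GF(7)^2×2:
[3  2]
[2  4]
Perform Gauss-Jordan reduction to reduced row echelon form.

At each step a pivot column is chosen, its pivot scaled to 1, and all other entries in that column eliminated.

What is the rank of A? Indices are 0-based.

rank = 2

step 1: normalize row 0 (÷3) = (1, 3)
  row 1: subtract 2×row0 = (0, 5)
step 2: normalize row 1 (÷5) = (0, 1)
  row 0: subtract 3×row1 = (1, 0)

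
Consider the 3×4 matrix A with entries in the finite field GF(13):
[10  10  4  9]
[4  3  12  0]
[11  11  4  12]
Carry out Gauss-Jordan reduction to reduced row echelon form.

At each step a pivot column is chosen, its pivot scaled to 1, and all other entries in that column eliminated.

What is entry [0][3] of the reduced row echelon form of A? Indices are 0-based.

M[0][3] = 2

step 1: normalize row 0 (÷10) = (1, 1, 3, 10)
  row 1: subtract 4×row0 = (0, 12, 0, 12)
  row 2: subtract 11×row0 = (0, 0, 10, 6)
step 2: normalize row 1 (÷12) = (0, 1, 0, 1)
  row 0: subtract 1×row1 = (1, 0, 3, 9)
step 3: normalize row 2 (÷10) = (0, 0, 1, 11)
  row 0: subtract 3×row2 = (1, 0, 0, 2)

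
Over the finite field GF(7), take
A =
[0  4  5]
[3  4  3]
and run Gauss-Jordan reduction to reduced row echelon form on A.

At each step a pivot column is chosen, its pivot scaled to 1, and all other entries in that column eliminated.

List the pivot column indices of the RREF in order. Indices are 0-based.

pivot(0,0): swap R0↔R1
pivot(0,0)=3: scale R0 → (1, 6, 1)
pivot(1,1)=4: scale R1 → (0, 1, 3)
  clear (0,1): R0 −= (6)R1 → (1, 0, 4)

pivot columns: 0, 1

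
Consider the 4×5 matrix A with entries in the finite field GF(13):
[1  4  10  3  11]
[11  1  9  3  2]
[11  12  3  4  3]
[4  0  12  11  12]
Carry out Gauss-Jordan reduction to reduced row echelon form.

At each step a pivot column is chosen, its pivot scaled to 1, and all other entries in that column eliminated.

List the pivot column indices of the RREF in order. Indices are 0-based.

step 1: normalize row 0 (÷1) = (1, 4, 10, 3, 11)
  row 1: subtract 11×row0 = (0, 9, 3, 9, 11)
  row 2: subtract 11×row0 = (0, 7, 10, 10, 12)
  row 3: subtract 4×row0 = (0, 10, 11, 12, 7)
step 2: normalize row 1 (÷9) = (0, 1, 9, 1, 7)
  row 0: subtract 4×row1 = (1, 0, 0, 12, 9)
  row 2: subtract 7×row1 = (0, 0, 12, 3, 2)
  row 3: subtract 10×row1 = (0, 0, 12, 2, 2)
step 3: normalize row 2 (÷12) = (0, 0, 1, 10, 11)
  row 1: subtract 9×row2 = (0, 1, 0, 2, 12)
  row 3: subtract 12×row2 = (0, 0, 0, 12, 0)
step 4: normalize row 3 (÷12) = (0, 0, 0, 1, 0)
  row 0: subtract 12×row3 = (1, 0, 0, 0, 9)
  row 1: subtract 2×row3 = (0, 1, 0, 0, 12)
  row 2: subtract 10×row3 = (0, 0, 1, 0, 11)

pivot columns: 0, 1, 2, 3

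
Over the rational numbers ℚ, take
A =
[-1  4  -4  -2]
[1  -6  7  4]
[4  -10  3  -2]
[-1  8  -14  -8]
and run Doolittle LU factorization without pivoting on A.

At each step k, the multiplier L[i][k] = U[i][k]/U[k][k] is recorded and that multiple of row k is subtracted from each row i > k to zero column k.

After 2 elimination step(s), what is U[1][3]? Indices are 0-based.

U[1][3] = 2

k=0: U[0][0]=-1
  eliminate (1,0): mult=-1, new row 1: (0, -2, 3, 2); set L[1][0]=-1
  eliminate (2,0): mult=-4, new row 2: (0, 6, -13, -10); set L[2][0]=-4
  eliminate (3,0): mult=1, new row 3: (0, 4, -10, -6); set L[3][0]=1
k=1: U[1][1]=-2
  eliminate (2,1): mult=-3, new row 2: (0, 0, -4, -4); set L[2][1]=-3
  eliminate (3,1): mult=-2, new row 3: (0, 0, -4, -2); set L[3][1]=-2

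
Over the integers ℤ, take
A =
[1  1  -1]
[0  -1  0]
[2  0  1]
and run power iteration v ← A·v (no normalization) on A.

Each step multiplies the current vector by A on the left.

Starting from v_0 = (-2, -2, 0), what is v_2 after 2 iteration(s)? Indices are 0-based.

v_2 = (2, -2, -12)

v_0 = (-2, -2, 0).
v_1 = A·v_0 = (-4, 2, -4).
v_2 = A·v_1 = (2, -2, -12).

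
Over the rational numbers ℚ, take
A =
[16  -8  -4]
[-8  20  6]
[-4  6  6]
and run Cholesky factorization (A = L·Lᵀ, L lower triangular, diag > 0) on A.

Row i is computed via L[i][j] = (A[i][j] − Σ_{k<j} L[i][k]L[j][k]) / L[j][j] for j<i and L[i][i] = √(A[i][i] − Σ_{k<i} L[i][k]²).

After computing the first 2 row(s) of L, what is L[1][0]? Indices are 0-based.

L[1][0] = -2

Step 1: L[0][0] = √(16) = 4.
  L[1][0] = (-8) / L[0][0] = -2.
Step 2: L[1][1] = √(16) = 4.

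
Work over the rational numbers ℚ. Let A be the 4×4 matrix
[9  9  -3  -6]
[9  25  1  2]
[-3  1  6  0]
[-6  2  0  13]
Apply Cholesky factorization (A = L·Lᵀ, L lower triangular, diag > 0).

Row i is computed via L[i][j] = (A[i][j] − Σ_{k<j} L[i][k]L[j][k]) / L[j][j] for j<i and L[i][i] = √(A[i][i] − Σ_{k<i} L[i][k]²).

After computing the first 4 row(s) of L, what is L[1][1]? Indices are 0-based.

L[1][1] = 4

Step 1: L[0][0] = √(9) = 3.
  L[1][0] = (9) / L[0][0] = 3.
Step 2: L[1][1] = √(16) = 4.
  L[2][0] = (-3) / L[0][0] = -1.
  L[2][1] = (4) / L[1][1] = 1.
Step 3: L[2][2] = √(4) = 2.
  L[3][0] = (-6) / L[0][0] = -2.
  L[3][1] = (8) / L[1][1] = 2.
  L[3][2] = (-4) / L[2][2] = -2.
Step 4: L[3][3] = √(1) = 1.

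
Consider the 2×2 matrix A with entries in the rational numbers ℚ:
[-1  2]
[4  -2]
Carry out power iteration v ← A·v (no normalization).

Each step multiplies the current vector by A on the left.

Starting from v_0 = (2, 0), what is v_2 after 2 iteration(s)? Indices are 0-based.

v_2 = (18, -24)

v_0 = (2, 0).
v_1 = A·v_0 = (-2, 8).
v_2 = A·v_1 = (18, -24).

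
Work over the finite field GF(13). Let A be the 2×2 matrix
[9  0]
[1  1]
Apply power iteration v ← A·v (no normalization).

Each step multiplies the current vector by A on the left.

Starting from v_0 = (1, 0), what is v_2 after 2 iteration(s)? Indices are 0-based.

v_2 = (3, 10)

v_0 = (1, 0).
v_1 = A·v_0 = (9, 1).
v_2 = A·v_1 = (3, 10).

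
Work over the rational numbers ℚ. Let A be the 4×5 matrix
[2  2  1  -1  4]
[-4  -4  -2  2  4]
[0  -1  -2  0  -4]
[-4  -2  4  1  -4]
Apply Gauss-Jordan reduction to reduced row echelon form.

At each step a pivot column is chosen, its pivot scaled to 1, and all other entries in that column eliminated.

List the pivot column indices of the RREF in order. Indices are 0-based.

pivot columns: 0, 1, 2, 4

pivot(0,0)=2: scale R0 → (1, 1, 1/2, -1/2, 2)
  clear (1,0): R1 −= (-4)R0 → (0, 0, 0, 0, 12)
  clear (3,0): R3 −= (-4)R0 → (0, 2, 6, -1, 4)
pivot(1,1): swap R1↔R2
pivot(1,1)=-1: scale R1 → (0, 1, 2, 0, 4)
  clear (0,1): R0 −= (1)R1 → (1, 0, -3/2, -1/2, -2)
  clear (3,1): R3 −= (2)R1 → (0, 0, 2, -1, -4)
pivot(2,2): swap R2↔R3
pivot(2,2)=2: scale R2 → (0, 0, 1, -1/2, -2)
  clear (0,2): R0 −= (-3/2)R2 → (1, 0, 0, -5/4, -5)
  clear (1,2): R1 −= (2)R2 → (0, 1, 0, 1, 8)
col 3: no nonzero at/below row 3; advance.
pivot(3,4)=12: scale R3 → (0, 0, 0, 0, 1)
  clear (0,4): R0 −= (-5)R3 → (1, 0, 0, -5/4, 0)
  clear (1,4): R1 −= (8)R3 → (0, 1, 0, 1, 0)
  clear (2,4): R2 −= (-2)R3 → (0, 0, 1, -1/2, 0)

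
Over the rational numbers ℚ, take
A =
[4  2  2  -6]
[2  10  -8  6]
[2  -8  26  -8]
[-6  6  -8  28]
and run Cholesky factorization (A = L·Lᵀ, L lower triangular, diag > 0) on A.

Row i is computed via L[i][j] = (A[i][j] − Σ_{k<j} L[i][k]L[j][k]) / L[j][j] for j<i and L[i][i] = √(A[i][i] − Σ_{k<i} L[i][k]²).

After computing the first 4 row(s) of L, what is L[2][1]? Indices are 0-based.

Step 1: L[0][0] = √(4) = 2.
  L[1][0] = (2) / L[0][0] = 1.
Step 2: L[1][1] = √(9) = 3.
  L[2][0] = (2) / L[0][0] = 1.
  L[2][1] = (-9) / L[1][1] = -3.
Step 3: L[2][2] = √(16) = 4.
  L[3][0] = (-6) / L[0][0] = -3.
  L[3][1] = (9) / L[1][1] = 3.
  L[3][2] = (4) / L[2][2] = 1.
Step 4: L[3][3] = √(9) = 3.

L[2][1] = -3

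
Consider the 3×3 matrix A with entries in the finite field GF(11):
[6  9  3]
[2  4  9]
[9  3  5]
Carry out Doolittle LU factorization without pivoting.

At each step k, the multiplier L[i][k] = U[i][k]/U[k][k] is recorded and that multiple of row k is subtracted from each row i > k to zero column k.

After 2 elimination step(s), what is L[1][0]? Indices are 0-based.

L[1][0] = 4

Step 1: pivot at (0,0) is 6.
  row1 ← row1 − (4)·row0  ⇒  L[1][0]=4, U row1=(0, 1, 8)
  row2 ← row2 − (7)·row0  ⇒  L[2][0]=7, U row2=(0, 6, 6)
Step 2: pivot at (1,1) is 1.
  row2 ← row2 − (6)·row1  ⇒  L[2][1]=6, U row2=(0, 0, 2)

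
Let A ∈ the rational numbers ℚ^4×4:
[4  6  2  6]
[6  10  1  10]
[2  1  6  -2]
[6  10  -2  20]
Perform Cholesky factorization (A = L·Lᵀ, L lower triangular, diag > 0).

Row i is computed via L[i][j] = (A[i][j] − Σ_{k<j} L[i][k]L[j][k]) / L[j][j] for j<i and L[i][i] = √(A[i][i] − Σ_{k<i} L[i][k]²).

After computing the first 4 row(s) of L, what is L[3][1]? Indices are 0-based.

L[3][1] = 1

Step 1: L[0][0] = √(4) = 2.
  L[1][0] = (6) / L[0][0] = 3.
Step 2: L[1][1] = √(1) = 1.
  L[2][0] = (2) / L[0][0] = 1.
  L[2][1] = (-2) / L[1][1] = -2.
Step 3: L[2][2] = √(1) = 1.
  L[3][0] = (6) / L[0][0] = 3.
  L[3][1] = (1) / L[1][1] = 1.
  L[3][2] = (-3) / L[2][2] = -3.
Step 4: L[3][3] = √(1) = 1.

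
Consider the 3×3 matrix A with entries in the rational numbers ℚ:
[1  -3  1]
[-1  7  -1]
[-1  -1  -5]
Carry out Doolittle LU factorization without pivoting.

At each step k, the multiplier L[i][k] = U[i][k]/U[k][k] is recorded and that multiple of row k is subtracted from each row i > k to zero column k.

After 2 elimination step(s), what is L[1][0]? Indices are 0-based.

L[1][0] = -1

[col 0] pivot 1
  R1 -= -1*R0 → (0, 4, 0)  (L[1][0] := -1)
  R2 -= -1*R0 → (0, -4, -4)  (L[2][0] := -1)
[col 1] pivot 4
  R2 -= -1*R1 → (0, 0, -4)  (L[2][1] := -1)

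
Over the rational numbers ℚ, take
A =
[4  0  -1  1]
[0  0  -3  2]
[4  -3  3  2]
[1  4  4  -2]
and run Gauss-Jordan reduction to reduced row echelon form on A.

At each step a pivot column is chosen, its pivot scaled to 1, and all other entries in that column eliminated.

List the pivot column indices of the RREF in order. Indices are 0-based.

[1] R0 /= 4  ⇒  (1, 0, -1/4, 1/4)
     R2 -= 4·R0  ⇒  (0, -3, 4, 1)
     R3 -= 1·R0  ⇒  (0, 4, 17/4, -9/4)
[2] R1 <-> R2
[2] R1 /= -3  ⇒  (0, 1, -4/3, -1/3)
     R3 -= 4·R1  ⇒  (0, 0, 115/12, -11/12)
[3] R2 /= -3  ⇒  (0, 0, 1, -2/3)
     R0 -= -1/4·R2  ⇒  (1, 0, 0, 1/12)
     R1 -= -4/3·R2  ⇒  (0, 1, 0, -11/9)
     R3 -= 115/12·R2  ⇒  (0, 0, 0, 197/36)
[4] R3 /= 197/36  ⇒  (0, 0, 0, 1)
     R0 -= 1/12·R3  ⇒  (1, 0, 0, 0)
     R1 -= -11/9·R3  ⇒  (0, 1, 0, 0)
     R2 -= -2/3·R3  ⇒  (0, 0, 1, 0)

pivot columns: 0, 1, 2, 3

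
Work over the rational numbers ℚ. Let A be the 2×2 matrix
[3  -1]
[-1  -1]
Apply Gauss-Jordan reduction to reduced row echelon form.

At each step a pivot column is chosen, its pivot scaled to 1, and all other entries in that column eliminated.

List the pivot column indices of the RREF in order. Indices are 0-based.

pivot columns: 0, 1

step 1: normalize row 0 (÷3) = (1, -1/3)
  row 1: subtract -1×row0 = (0, -4/3)
step 2: normalize row 1 (÷-4/3) = (0, 1)
  row 0: subtract -1/3×row1 = (1, 0)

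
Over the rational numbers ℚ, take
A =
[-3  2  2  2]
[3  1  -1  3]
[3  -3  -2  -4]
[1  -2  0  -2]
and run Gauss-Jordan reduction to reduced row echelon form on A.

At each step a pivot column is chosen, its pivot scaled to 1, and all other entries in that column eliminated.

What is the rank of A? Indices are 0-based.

rank = 4

pivot(0,0)=-3: scale R0 → (1, -2/3, -2/3, -2/3)
  clear (1,0): R1 −= (3)R0 → (0, 3, 1, 5)
  clear (2,0): R2 −= (3)R0 → (0, -1, 0, -2)
  clear (3,0): R3 −= (1)R0 → (0, -4/3, 2/3, -4/3)
pivot(1,1)=3: scale R1 → (0, 1, 1/3, 5/3)
  clear (0,1): R0 −= (-2/3)R1 → (1, 0, -4/9, 4/9)
  clear (2,1): R2 −= (-1)R1 → (0, 0, 1/3, -1/3)
  clear (3,1): R3 −= (-4/3)R1 → (0, 0, 10/9, 8/9)
pivot(2,2)=1/3: scale R2 → (0, 0, 1, -1)
  clear (0,2): R0 −= (-4/9)R2 → (1, 0, 0, 0)
  clear (1,2): R1 −= (1/3)R2 → (0, 1, 0, 2)
  clear (3,2): R3 −= (10/9)R2 → (0, 0, 0, 2)
pivot(3,3)=2: scale R3 → (0, 0, 0, 1)
  clear (1,3): R1 −= (2)R3 → (0, 1, 0, 0)
  clear (2,3): R2 −= (-1)R3 → (0, 0, 1, 0)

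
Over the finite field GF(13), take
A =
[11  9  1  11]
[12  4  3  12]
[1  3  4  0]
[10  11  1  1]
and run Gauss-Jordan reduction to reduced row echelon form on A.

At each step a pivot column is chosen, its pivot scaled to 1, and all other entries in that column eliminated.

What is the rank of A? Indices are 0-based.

[1] R0 /= 11  ⇒  (1, 2, 6, 1)
     R1 -= 12·R0  ⇒  (0, 6, 9, 0)
     R2 -= 1·R0  ⇒  (0, 1, 11, 12)
     R3 -= 10·R0  ⇒  (0, 4, 6, 4)
[2] R1 /= 6  ⇒  (0, 1, 8, 0)
     R0 -= 2·R1  ⇒  (1, 0, 3, 1)
     R2 -= 1·R1  ⇒  (0, 0, 3, 12)
     R3 -= 4·R1  ⇒  (0, 0, 0, 4)
[3] R2 /= 3  ⇒  (0, 0, 1, 4)
     R0 -= 3·R2  ⇒  (1, 0, 0, 2)
     R1 -= 8·R2  ⇒  (0, 1, 0, 7)
[4] R3 /= 4  ⇒  (0, 0, 0, 1)
     R0 -= 2·R3  ⇒  (1, 0, 0, 0)
     R1 -= 7·R3  ⇒  (0, 1, 0, 0)
     R2 -= 4·R3  ⇒  (0, 0, 1, 0)

rank = 4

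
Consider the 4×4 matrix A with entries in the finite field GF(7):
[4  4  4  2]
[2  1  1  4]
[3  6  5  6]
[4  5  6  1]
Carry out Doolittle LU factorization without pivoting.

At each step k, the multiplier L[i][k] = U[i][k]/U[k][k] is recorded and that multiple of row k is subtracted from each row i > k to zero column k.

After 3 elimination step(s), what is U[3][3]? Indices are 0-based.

[col 0] pivot 4
  R1 -= 4*R0 → (0, 6, 6, 3)  (L[1][0] := 4)
  R2 -= 6*R0 → (0, 3, 2, 1)  (L[2][0] := 6)
  R3 -= 1*R0 → (0, 1, 2, 6)  (L[3][0] := 1)
[col 1] pivot 6
  R2 -= 4*R1 → (0, 0, 6, 3)  (L[2][1] := 4)
  R3 -= 6*R1 → (0, 0, 1, 2)  (L[3][1] := 6)
[col 2] pivot 6
  R3 -= 6*R2 → (0, 0, 0, 5)  (L[3][2] := 6)

U[3][3] = 5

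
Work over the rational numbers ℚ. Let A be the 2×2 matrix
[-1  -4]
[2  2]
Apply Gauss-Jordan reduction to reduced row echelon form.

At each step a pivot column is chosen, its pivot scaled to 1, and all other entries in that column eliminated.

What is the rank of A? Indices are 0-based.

rank = 2

pivot(0,0)=-1: scale R0 → (1, 4)
  clear (1,0): R1 −= (2)R0 → (0, -6)
pivot(1,1)=-6: scale R1 → (0, 1)
  clear (0,1): R0 −= (4)R1 → (1, 0)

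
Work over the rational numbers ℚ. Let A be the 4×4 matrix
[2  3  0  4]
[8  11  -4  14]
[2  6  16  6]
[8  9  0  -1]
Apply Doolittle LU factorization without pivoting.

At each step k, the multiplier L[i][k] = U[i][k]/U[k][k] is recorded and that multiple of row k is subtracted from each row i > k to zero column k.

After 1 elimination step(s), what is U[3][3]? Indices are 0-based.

U[3][3] = -17

[col 0] pivot 2
  R1 -= 4*R0 → (0, -1, -4, -2)  (L[1][0] := 4)
  R2 -= 1*R0 → (0, 3, 16, 2)  (L[2][0] := 1)
  R3 -= 4*R0 → (0, -3, 0, -17)  (L[3][0] := 4)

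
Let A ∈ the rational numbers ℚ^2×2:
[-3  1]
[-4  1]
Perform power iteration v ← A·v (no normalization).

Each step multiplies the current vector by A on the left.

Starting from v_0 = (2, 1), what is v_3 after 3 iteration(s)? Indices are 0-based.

v_3 = (-11, -19)

v_0 = (2, 1).
v_1 = A·v_0 = (-5, -7).
v_2 = A·v_1 = (8, 13).
v_3 = A·v_2 = (-11, -19).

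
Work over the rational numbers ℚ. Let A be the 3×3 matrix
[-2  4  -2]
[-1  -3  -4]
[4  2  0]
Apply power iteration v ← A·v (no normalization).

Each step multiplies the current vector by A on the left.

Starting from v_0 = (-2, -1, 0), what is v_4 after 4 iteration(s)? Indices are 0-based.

v_4 = (-1040, -375, -310)

v_0 = (-2, -1, 0).
v_1 = A·v_0 = (0, 5, -10).
v_2 = A·v_1 = (40, 25, 10).
v_3 = A·v_2 = (0, -155, 210).
v_4 = A·v_3 = (-1040, -375, -310).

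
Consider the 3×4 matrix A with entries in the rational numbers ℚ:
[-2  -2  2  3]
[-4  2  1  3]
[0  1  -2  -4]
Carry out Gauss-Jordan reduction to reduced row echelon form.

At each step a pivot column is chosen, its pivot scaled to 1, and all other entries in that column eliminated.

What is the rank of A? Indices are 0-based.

rank = 3

pivot(0,0)=-2: scale R0 → (1, 1, -1, -3/2)
  clear (1,0): R1 −= (-4)R0 → (0, 6, -3, -3)
pivot(1,1)=6: scale R1 → (0, 1, -1/2, -1/2)
  clear (0,1): R0 −= (1)R1 → (1, 0, -1/2, -1)
  clear (2,1): R2 −= (1)R1 → (0, 0, -3/2, -7/2)
pivot(2,2)=-3/2: scale R2 → (0, 0, 1, 7/3)
  clear (0,2): R0 −= (-1/2)R2 → (1, 0, 0, 1/6)
  clear (1,2): R1 −= (-1/2)R2 → (0, 1, 0, 2/3)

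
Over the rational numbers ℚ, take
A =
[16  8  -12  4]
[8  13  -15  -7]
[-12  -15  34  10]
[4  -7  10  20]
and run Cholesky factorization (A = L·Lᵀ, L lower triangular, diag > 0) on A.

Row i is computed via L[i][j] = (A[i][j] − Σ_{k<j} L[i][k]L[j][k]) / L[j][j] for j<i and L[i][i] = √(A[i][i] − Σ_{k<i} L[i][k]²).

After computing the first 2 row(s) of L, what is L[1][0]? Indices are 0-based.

Step 1: L[0][0] = √(16) = 4.
  L[1][0] = (8) / L[0][0] = 2.
Step 2: L[1][1] = √(9) = 3.

L[1][0] = 2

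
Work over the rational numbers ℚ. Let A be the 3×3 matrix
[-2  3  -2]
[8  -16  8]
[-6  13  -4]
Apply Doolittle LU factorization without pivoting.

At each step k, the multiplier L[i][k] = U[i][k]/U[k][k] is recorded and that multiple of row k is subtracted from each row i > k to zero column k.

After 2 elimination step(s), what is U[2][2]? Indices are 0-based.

[col 0] pivot -2
  R1 -= -4*R0 → (0, -4, 0)  (L[1][0] := -4)
  R2 -= 3*R0 → (0, 4, 2)  (L[2][0] := 3)
[col 1] pivot -4
  R2 -= -1*R1 → (0, 0, 2)  (L[2][1] := -1)

U[2][2] = 2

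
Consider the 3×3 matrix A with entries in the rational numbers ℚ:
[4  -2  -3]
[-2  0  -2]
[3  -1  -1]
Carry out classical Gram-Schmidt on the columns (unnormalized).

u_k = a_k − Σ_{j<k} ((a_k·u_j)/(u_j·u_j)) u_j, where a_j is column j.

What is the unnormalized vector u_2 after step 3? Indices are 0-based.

Step 1: u_0 = a_0 = (4, -2, 3).
Step 2: u_1 = a_1 − (-11/29)·u_0 = (-14/29, -22/29, 4/29).
Step 3: u_2 = a_2 − (-11/29)·u_0 − (41/12)·u_1 = (1/6, -1/6, -1/3).

u_2 = (1/6, -1/6, -1/3)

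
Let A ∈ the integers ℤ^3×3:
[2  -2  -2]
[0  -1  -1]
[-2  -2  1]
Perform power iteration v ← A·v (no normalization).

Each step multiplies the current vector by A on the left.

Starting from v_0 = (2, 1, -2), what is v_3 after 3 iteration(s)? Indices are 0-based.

v_3 = (82, 15, -88)

v_0 = (2, 1, -2).
v_1 = A·v_0 = (6, 1, -8).
v_2 = A·v_1 = (26, 7, -22).
v_3 = A·v_2 = (82, 15, -88).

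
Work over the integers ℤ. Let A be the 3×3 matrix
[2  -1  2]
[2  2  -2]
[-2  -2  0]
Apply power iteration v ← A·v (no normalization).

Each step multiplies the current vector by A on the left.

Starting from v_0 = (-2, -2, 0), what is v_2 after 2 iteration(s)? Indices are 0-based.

v_0 = (-2, -2, 0).
v_1 = A·v_0 = (-2, -8, 8).
v_2 = A·v_1 = (20, -36, 20).

v_2 = (20, -36, 20)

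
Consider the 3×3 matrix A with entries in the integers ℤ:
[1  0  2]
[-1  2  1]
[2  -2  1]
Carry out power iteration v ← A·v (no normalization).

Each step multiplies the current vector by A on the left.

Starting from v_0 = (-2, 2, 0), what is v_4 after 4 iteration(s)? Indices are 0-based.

v_4 = (-210, 6, -216)

v_0 = (-2, 2, 0).
v_1 = A·v_0 = (-2, 6, -8).
v_2 = A·v_1 = (-18, 6, -24).
v_3 = A·v_2 = (-66, 6, -72).
v_4 = A·v_3 = (-210, 6, -216).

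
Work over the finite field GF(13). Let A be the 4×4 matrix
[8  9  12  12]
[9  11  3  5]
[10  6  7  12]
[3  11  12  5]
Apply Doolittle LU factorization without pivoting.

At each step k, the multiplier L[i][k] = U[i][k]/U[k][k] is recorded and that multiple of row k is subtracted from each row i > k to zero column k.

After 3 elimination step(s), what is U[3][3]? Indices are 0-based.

k=0: U[0][0]=8
  eliminate (1,0): mult=6, new row 1: (0, 9, 9, 11); set L[1][0]=6
  eliminate (2,0): mult=11, new row 2: (0, 11, 5, 10); set L[2][0]=11
  eliminate (3,0): mult=2, new row 3: (0, 6, 1, 7); set L[3][0]=2
k=1: U[1][1]=9
  eliminate (2,1): mult=7, new row 2: (0, 0, 7, 11); set L[2][1]=7
  eliminate (3,1): mult=5, new row 3: (0, 0, 8, 4); set L[3][1]=5
k=2: U[2][2]=7
  eliminate (3,2): mult=3, new row 3: (0, 0, 0, 10); set L[3][2]=3

U[3][3] = 10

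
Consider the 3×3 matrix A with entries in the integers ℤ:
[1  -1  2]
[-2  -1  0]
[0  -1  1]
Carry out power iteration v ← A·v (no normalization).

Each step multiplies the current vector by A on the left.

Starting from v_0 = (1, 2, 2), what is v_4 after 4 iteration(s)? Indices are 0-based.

v_4 = (41, -22, 18)

v_0 = (1, 2, 2).
v_1 = A·v_0 = (3, -4, 0).
v_2 = A·v_1 = (7, -2, 4).
v_3 = A·v_2 = (17, -12, 6).
v_4 = A·v_3 = (41, -22, 18).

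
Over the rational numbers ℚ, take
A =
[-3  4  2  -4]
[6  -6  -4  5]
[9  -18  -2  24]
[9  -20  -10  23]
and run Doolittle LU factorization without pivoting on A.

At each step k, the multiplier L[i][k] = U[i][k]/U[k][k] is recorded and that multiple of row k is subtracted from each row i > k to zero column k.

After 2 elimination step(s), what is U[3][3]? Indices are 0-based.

U[3][3] = -1

Step 1: pivot at (0,0) is -3.
  row1 ← row1 − (-2)·row0  ⇒  L[1][0]=-2, U row1=(0, 2, 0, -3)
  row2 ← row2 − (-3)·row0  ⇒  L[2][0]=-3, U row2=(0, -6, 4, 12)
  row3 ← row3 − (-3)·row0  ⇒  L[3][0]=-3, U row3=(0, -8, -4, 11)
Step 2: pivot at (1,1) is 2.
  row2 ← row2 − (-3)·row1  ⇒  L[2][1]=-3, U row2=(0, 0, 4, 3)
  row3 ← row3 − (-4)·row1  ⇒  L[3][1]=-4, U row3=(0, 0, -4, -1)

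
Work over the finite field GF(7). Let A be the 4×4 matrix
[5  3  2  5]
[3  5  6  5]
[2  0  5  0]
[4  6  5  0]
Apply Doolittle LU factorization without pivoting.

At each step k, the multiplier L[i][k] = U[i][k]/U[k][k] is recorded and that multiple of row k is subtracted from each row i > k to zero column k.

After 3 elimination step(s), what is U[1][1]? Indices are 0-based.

U[1][1] = 6

Step 1: pivot at (0,0) is 5.
  row1 ← row1 − (2)·row0  ⇒  L[1][0]=2, U row1=(0, 6, 2, 2)
  row2 ← row2 − (6)·row0  ⇒  L[2][0]=6, U row2=(0, 3, 0, 5)
  row3 ← row3 − (5)·row0  ⇒  L[3][0]=5, U row3=(0, 5, 2, 3)
Step 2: pivot at (1,1) is 6.
  row2 ← row2 − (4)·row1  ⇒  L[2][1]=4, U row2=(0, 0, 6, 4)
  row3 ← row3 − (2)·row1  ⇒  L[3][1]=2, U row3=(0, 0, 5, 6)
Step 3: pivot at (2,2) is 6.
  row3 ← row3 − (2)·row2  ⇒  L[3][2]=2, U row3=(0, 0, 0, 5)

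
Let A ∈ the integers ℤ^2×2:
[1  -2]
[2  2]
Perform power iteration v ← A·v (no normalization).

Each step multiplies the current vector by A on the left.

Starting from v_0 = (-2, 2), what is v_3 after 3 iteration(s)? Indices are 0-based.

v_3 = (18, -36)

v_0 = (-2, 2).
v_1 = A·v_0 = (-6, 0).
v_2 = A·v_1 = (-6, -12).
v_3 = A·v_2 = (18, -36).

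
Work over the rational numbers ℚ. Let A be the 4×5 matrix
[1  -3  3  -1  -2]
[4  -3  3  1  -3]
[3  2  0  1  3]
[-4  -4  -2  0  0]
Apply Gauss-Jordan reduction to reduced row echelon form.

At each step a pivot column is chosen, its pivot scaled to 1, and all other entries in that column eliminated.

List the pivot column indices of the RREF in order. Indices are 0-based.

pivot(0,0)=1: scale R0 → (1, -3, 3, -1, -2)
  clear (1,0): R1 −= (4)R0 → (0, 9, -9, 5, 5)
  clear (2,0): R2 −= (3)R0 → (0, 11, -9, 4, 9)
  clear (3,0): R3 −= (-4)R0 → (0, -16, 10, -4, -8)
pivot(1,1)=9: scale R1 → (0, 1, -1, 5/9, 5/9)
  clear (0,1): R0 −= (-3)R1 → (1, 0, 0, 2/3, -1/3)
  clear (2,1): R2 −= (11)R1 → (0, 0, 2, -19/9, 26/9)
  clear (3,1): R3 −= (-16)R1 → (0, 0, -6, 44/9, 8/9)
pivot(2,2)=2: scale R2 → (0, 0, 1, -19/18, 13/9)
  clear (1,2): R1 −= (-1)R2 → (0, 1, 0, -1/2, 2)
  clear (3,2): R3 −= (-6)R2 → (0, 0, 0, -13/9, 86/9)
pivot(3,3)=-13/9: scale R3 → (0, 0, 0, 1, -86/13)
  clear (0,3): R0 −= (2/3)R3 → (1, 0, 0, 0, 53/13)
  clear (1,3): R1 −= (-1/2)R3 → (0, 1, 0, 0, -17/13)
  clear (2,3): R2 −= (-19/18)R3 → (0, 0, 1, 0, -72/13)

pivot columns: 0, 1, 2, 3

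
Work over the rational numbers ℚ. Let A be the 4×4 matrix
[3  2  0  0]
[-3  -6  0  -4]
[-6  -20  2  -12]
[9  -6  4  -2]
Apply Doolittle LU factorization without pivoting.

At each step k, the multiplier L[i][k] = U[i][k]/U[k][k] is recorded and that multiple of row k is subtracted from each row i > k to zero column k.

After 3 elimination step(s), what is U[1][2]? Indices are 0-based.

[col 0] pivot 3
  R1 -= -1*R0 → (0, -4, 0, -4)  (L[1][0] := -1)
  R2 -= -2*R0 → (0, -16, 2, -12)  (L[2][0] := -2)
  R3 -= 3*R0 → (0, -12, 4, -2)  (L[3][0] := 3)
[col 1] pivot -4
  R2 -= 4*R1 → (0, 0, 2, 4)  (L[2][1] := 4)
  R3 -= 3*R1 → (0, 0, 4, 10)  (L[3][1] := 3)
[col 2] pivot 2
  R3 -= 2*R2 → (0, 0, 0, 2)  (L[3][2] := 2)

U[1][2] = 0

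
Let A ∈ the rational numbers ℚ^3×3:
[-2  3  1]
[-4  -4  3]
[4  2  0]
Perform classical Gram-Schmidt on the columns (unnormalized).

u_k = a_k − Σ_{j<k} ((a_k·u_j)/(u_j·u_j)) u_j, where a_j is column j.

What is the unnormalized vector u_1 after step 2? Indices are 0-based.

Step 1: u_0 = a_0 = (-2, -4, 4).
Step 2: u_1 = a_1 − (1/2)·u_0 = (4, -2, 0).

u_1 = (4, -2, 0)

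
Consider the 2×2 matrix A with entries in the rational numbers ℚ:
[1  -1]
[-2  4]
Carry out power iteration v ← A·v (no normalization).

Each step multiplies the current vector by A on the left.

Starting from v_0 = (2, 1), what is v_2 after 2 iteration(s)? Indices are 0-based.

v_2 = (1, -2)

v_0 = (2, 1).
v_1 = A·v_0 = (1, 0).
v_2 = A·v_1 = (1, -2).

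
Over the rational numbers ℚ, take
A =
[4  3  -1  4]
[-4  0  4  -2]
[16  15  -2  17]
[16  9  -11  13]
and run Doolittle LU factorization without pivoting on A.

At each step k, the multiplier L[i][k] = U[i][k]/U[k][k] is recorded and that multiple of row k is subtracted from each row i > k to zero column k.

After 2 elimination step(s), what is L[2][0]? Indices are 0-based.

L[2][0] = 4

[col 0] pivot 4
  R1 -= -1*R0 → (0, 3, 3, 2)  (L[1][0] := -1)
  R2 -= 4*R0 → (0, 3, 2, 1)  (L[2][0] := 4)
  R3 -= 4*R0 → (0, -3, -7, -3)  (L[3][0] := 4)
[col 1] pivot 3
  R2 -= 1*R1 → (0, 0, -1, -1)  (L[2][1] := 1)
  R3 -= -1*R1 → (0, 0, -4, -1)  (L[3][1] := -1)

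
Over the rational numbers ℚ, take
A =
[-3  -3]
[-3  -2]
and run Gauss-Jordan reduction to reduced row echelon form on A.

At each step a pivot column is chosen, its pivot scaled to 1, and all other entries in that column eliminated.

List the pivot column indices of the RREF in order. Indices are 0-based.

step 1: normalize row 0 (÷-3) = (1, 1)
  row 1: subtract -3×row0 = (0, 1)
step 2: normalize row 1 (÷1) = (0, 1)
  row 0: subtract 1×row1 = (1, 0)

pivot columns: 0, 1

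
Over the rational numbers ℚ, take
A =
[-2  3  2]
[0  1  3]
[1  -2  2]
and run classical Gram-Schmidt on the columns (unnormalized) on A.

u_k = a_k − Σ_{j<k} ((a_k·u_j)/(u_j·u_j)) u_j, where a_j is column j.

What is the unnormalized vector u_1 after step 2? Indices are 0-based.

u_1 = (-1/5, 1, -2/5)

Step 1: u_0 = a_0 = (-2, 0, 1).
Step 2: u_1 = a_1 − (-8/5)·u_0 = (-1/5, 1, -2/5).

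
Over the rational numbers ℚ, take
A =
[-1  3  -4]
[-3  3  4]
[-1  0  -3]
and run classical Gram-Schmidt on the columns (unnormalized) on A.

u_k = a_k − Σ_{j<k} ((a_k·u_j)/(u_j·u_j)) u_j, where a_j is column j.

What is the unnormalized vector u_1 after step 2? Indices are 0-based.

u_1 = (21/11, -3/11, -12/11)

Step 1: u_0 = a_0 = (-1, -3, -1).
Step 2: u_1 = a_1 − (-12/11)·u_0 = (21/11, -3/11, -12/11).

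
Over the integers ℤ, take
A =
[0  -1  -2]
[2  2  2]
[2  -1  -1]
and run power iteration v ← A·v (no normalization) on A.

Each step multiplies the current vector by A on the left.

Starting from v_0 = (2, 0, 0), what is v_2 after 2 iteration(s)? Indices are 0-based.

v_0 = (2, 0, 0).
v_1 = A·v_0 = (0, 4, 4).
v_2 = A·v_1 = (-12, 16, -8).

v_2 = (-12, 16, -8)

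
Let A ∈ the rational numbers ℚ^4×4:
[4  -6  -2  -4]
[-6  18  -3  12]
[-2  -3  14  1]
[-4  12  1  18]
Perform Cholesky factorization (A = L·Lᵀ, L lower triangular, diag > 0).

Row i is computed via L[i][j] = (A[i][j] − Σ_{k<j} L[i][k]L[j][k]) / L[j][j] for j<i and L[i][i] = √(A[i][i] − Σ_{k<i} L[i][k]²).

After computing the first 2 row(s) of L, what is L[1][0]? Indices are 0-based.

Step 1: L[0][0] = √(4) = 2.
  L[1][0] = (-6) / L[0][0] = -3.
Step 2: L[1][1] = √(9) = 3.

L[1][0] = -3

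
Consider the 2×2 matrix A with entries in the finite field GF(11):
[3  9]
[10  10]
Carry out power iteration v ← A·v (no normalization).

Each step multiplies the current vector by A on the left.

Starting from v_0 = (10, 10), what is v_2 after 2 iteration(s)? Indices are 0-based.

v_0 = (10, 10).
v_1 = A·v_0 = (10, 2).
v_2 = A·v_1 = (4, 10).

v_2 = (4, 10)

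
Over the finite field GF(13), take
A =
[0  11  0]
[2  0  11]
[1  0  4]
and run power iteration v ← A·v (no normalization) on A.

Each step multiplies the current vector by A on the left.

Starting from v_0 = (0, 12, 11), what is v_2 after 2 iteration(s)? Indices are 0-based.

v_0 = (0, 12, 11).
v_1 = A·v_0 = (2, 4, 5).
v_2 = A·v_1 = (5, 7, 9).

v_2 = (5, 7, 9)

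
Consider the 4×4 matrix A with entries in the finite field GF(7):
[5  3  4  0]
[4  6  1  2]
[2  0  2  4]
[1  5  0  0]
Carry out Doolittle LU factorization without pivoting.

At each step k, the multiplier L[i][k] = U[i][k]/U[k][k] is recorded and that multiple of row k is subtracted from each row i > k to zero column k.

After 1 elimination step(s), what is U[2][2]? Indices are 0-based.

k=0: U[0][0]=5
  eliminate (1,0): mult=5, new row 1: (0, 5, 2, 2); set L[1][0]=5
  eliminate (2,0): mult=6, new row 2: (0, 3, 6, 4); set L[2][0]=6
  eliminate (3,0): mult=3, new row 3: (0, 3, 2, 0); set L[3][0]=3

U[2][2] = 6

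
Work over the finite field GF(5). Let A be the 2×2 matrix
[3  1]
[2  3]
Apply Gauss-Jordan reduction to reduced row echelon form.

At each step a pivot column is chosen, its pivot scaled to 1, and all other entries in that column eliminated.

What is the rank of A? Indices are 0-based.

step 1: normalize row 0 (÷3) = (1, 2)
  row 1: subtract 2×row0 = (0, 4)
step 2: normalize row 1 (÷4) = (0, 1)
  row 0: subtract 2×row1 = (1, 0)

rank = 2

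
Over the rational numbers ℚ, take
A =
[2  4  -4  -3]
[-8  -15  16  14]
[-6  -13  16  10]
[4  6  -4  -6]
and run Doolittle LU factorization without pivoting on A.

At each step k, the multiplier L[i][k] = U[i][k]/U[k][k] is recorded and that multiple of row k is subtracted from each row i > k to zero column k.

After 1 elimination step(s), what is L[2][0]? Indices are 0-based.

L[2][0] = -3

Step 1: pivot at (0,0) is 2.
  row1 ← row1 − (-4)·row0  ⇒  L[1][0]=-4, U row1=(0, 1, 0, 2)
  row2 ← row2 − (-3)·row0  ⇒  L[2][0]=-3, U row2=(0, -1, 4, 1)
  row3 ← row3 − (2)·row0  ⇒  L[3][0]=2, U row3=(0, -2, 4, 0)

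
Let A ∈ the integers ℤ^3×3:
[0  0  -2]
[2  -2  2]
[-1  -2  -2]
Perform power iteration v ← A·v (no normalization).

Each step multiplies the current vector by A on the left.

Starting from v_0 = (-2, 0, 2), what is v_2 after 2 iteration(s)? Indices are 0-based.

v_2 = (4, -12, 8)

v_0 = (-2, 0, 2).
v_1 = A·v_0 = (-4, 0, -2).
v_2 = A·v_1 = (4, -12, 8).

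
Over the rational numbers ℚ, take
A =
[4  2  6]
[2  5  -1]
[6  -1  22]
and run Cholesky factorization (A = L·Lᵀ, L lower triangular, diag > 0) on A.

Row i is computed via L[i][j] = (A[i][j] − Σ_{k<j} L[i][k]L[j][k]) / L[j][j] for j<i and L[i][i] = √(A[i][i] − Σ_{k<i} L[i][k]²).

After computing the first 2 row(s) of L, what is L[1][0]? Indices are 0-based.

Step 1: L[0][0] = √(4) = 2.
  L[1][0] = (2) / L[0][0] = 1.
Step 2: L[1][1] = √(4) = 2.

L[1][0] = 1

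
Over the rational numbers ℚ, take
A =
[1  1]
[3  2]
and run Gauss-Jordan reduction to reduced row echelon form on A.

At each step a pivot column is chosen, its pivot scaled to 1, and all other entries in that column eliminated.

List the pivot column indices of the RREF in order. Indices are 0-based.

pivot columns: 0, 1

[1] R0 /= 1  ⇒  (1, 1)
     R1 -= 3·R0  ⇒  (0, -1)
[2] R1 /= -1  ⇒  (0, 1)
     R0 -= 1·R1  ⇒  (1, 0)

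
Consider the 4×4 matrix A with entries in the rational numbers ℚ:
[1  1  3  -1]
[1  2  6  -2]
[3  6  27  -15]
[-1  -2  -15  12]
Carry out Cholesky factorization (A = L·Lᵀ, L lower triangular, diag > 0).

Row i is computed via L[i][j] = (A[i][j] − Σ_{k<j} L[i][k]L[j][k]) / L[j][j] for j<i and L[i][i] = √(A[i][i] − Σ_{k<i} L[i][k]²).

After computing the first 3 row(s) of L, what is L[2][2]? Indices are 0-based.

L[2][2] = 3

Step 1: L[0][0] = √(1) = 1.
  L[1][0] = (1) / L[0][0] = 1.
Step 2: L[1][1] = √(1) = 1.
  L[2][0] = (3) / L[0][0] = 3.
  L[2][1] = (3) / L[1][1] = 3.
Step 3: L[2][2] = √(9) = 3.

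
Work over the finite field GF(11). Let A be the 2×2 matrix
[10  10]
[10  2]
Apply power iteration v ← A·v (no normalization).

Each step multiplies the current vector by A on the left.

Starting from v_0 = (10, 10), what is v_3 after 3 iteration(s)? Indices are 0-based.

v_3 = (5, 4)

v_0 = (10, 10).
v_1 = A·v_0 = (2, 10).
v_2 = A·v_1 = (10, 7).
v_3 = A·v_2 = (5, 4).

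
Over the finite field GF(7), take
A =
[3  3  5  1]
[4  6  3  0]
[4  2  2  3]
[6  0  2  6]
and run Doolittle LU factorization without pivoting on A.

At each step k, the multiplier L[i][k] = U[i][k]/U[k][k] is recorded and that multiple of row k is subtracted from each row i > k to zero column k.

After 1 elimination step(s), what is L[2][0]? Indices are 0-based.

L[2][0] = 6

[col 0] pivot 3
  R1 -= 6*R0 → (0, 2, 1, 1)  (L[1][0] := 6)
  R2 -= 6*R0 → (0, 5, 0, 4)  (L[2][0] := 6)
  R3 -= 2*R0 → (0, 1, 6, 4)  (L[3][0] := 2)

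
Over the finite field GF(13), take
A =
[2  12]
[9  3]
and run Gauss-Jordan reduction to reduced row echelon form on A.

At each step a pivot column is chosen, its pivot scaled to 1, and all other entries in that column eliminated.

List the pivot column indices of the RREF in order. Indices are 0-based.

pivot columns: 0, 1

pivot(0,0)=2: scale R0 → (1, 6)
  clear (1,0): R1 −= (9)R0 → (0, 1)
pivot(1,1)=1: scale R1 → (0, 1)
  clear (0,1): R0 −= (6)R1 → (1, 0)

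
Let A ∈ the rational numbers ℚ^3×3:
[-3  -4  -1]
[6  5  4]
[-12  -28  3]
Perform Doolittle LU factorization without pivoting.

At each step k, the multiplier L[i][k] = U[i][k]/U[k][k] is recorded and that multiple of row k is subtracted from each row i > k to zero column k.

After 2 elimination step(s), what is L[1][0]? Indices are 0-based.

Step 1: pivot at (0,0) is -3.
  row1 ← row1 − (-2)·row0  ⇒  L[1][0]=-2, U row1=(0, -3, 2)
  row2 ← row2 − (4)·row0  ⇒  L[2][0]=4, U row2=(0, -12, 7)
Step 2: pivot at (1,1) is -3.
  row2 ← row2 − (4)·row1  ⇒  L[2][1]=4, U row2=(0, 0, -1)

L[1][0] = -2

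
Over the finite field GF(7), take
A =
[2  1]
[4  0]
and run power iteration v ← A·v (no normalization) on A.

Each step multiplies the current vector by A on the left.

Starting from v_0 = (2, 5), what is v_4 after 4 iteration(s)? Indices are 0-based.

v_4 = (0, 2)

v_0 = (2, 5).
v_1 = A·v_0 = (2, 1).
v_2 = A·v_1 = (5, 1).
v_3 = A·v_2 = (4, 6).
v_4 = A·v_3 = (0, 2).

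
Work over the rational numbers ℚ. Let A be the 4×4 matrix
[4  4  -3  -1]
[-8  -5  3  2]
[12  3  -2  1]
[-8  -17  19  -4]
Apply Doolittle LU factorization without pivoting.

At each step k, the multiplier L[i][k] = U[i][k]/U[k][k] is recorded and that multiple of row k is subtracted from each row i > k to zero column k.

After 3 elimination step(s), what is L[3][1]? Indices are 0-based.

L[3][1] = -3

k=0: U[0][0]=4
  eliminate (1,0): mult=-2, new row 1: (0, 3, -3, 0); set L[1][0]=-2
  eliminate (2,0): mult=3, new row 2: (0, -9, 7, 4); set L[2][0]=3
  eliminate (3,0): mult=-2, new row 3: (0, -9, 13, -6); set L[3][0]=-2
k=1: U[1][1]=3
  eliminate (2,1): mult=-3, new row 2: (0, 0, -2, 4); set L[2][1]=-3
  eliminate (3,1): mult=-3, new row 3: (0, 0, 4, -6); set L[3][1]=-3
k=2: U[2][2]=-2
  eliminate (3,2): mult=-2, new row 3: (0, 0, 0, 2); set L[3][2]=-2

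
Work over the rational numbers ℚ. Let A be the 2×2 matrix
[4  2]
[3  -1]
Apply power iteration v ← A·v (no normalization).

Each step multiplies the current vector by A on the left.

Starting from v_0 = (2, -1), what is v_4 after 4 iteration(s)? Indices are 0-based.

v_4 = (902, 419)

v_0 = (2, -1).
v_1 = A·v_0 = (6, 7).
v_2 = A·v_1 = (38, 11).
v_3 = A·v_2 = (174, 103).
v_4 = A·v_3 = (902, 419).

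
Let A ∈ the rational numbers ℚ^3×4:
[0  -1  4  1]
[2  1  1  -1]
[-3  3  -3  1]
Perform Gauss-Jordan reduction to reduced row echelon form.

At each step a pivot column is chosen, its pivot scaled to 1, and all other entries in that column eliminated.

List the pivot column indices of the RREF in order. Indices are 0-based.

step 1: exchange rows 0,1
step 1: normalize row 0 (÷2) = (1, 1/2, 1/2, -1/2)
  row 2: subtract -3×row0 = (0, 9/2, -3/2, -1/2)
step 2: normalize row 1 (÷-1) = (0, 1, -4, -1)
  row 0: subtract 1/2×row1 = (1, 0, 5/2, 0)
  row 2: subtract 9/2×row1 = (0, 0, 33/2, 4)
step 3: normalize row 2 (÷33/2) = (0, 0, 1, 8/33)
  row 0: subtract 5/2×row2 = (1, 0, 0, -20/33)
  row 1: subtract -4×row2 = (0, 1, 0, -1/33)

pivot columns: 0, 1, 2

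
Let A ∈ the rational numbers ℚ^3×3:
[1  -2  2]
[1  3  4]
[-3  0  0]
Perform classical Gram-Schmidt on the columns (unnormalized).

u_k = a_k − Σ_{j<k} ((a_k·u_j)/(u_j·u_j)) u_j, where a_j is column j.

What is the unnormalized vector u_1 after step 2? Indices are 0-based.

u_1 = (-23/11, 32/11, 3/11)

Step 1: u_0 = a_0 = (1, 1, -3).
Step 2: u_1 = a_1 − (1/11)·u_0 = (-23/11, 32/11, 3/11).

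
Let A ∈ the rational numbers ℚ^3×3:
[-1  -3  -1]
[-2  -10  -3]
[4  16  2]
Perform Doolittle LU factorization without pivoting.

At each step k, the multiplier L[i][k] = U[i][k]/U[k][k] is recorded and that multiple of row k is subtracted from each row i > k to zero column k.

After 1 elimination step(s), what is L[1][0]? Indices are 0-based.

L[1][0] = 2

Step 1: pivot at (0,0) is -1.
  row1 ← row1 − (2)·row0  ⇒  L[1][0]=2, U row1=(0, -4, -1)
  row2 ← row2 − (-4)·row0  ⇒  L[2][0]=-4, U row2=(0, 4, -2)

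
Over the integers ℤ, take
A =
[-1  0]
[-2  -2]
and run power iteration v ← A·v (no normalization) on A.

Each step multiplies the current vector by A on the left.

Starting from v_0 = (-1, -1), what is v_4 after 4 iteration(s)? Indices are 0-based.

v_4 = (-1, -46)

v_0 = (-1, -1).
v_1 = A·v_0 = (1, 4).
v_2 = A·v_1 = (-1, -10).
v_3 = A·v_2 = (1, 22).
v_4 = A·v_3 = (-1, -46).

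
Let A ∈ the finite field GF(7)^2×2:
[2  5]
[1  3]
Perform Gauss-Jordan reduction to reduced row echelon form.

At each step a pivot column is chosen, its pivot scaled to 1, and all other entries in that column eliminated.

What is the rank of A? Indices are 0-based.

rank = 2

step 1: normalize row 0 (÷2) = (1, 6)
  row 1: subtract 1×row0 = (0, 4)
step 2: normalize row 1 (÷4) = (0, 1)
  row 0: subtract 6×row1 = (1, 0)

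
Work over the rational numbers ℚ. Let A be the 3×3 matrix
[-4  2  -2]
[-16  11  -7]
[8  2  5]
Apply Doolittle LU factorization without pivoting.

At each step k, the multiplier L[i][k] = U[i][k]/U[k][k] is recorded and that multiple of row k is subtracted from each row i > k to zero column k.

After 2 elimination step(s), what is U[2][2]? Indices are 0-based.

U[2][2] = -1

k=0: U[0][0]=-4
  eliminate (1,0): mult=4, new row 1: (0, 3, 1); set L[1][0]=4
  eliminate (2,0): mult=-2, new row 2: (0, 6, 1); set L[2][0]=-2
k=1: U[1][1]=3
  eliminate (2,1): mult=2, new row 2: (0, 0, -1); set L[2][1]=2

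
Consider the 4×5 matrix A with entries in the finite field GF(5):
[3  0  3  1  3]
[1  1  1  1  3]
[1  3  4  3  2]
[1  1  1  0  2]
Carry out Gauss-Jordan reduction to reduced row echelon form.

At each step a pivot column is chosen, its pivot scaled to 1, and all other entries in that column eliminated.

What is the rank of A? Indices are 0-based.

[1] R0 /= 3  ⇒  (1, 0, 1, 2, 1)
     R1 -= 1·R0  ⇒  (0, 1, 0, 4, 2)
     R2 -= 1·R0  ⇒  (0, 3, 3, 1, 1)
     R3 -= 1·R0  ⇒  (0, 1, 0, 3, 1)
[2] R1 /= 1  ⇒  (0, 1, 0, 4, 2)
     R2 -= 3·R1  ⇒  (0, 0, 3, 4, 0)
     R3 -= 1·R1  ⇒  (0, 0, 0, 4, 4)
[3] R2 /= 3  ⇒  (0, 0, 1, 3, 0)
     R0 -= 1·R2  ⇒  (1, 0, 0, 4, 1)
[4] R3 /= 4  ⇒  (0, 0, 0, 1, 1)
     R0 -= 4·R3  ⇒  (1, 0, 0, 0, 2)
     R1 -= 4·R3  ⇒  (0, 1, 0, 0, 3)
     R2 -= 3·R3  ⇒  (0, 0, 1, 0, 2)

rank = 4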